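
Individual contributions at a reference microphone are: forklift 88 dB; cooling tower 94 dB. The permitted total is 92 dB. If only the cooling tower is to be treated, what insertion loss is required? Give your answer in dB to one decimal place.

Everything except the cooling tower sums to 10^(88/10) = 6.310e+08 in linear terms, 88.00 dB.
To meet 92 dB overall, the treated cooling tower may contribute at most 10^(92/10) − 6.310e+08 = 9.539e+08, i.e. 89.80 dB.
Required insertion loss = 94 − 89.80 = 4.20 dB.

4.2 dB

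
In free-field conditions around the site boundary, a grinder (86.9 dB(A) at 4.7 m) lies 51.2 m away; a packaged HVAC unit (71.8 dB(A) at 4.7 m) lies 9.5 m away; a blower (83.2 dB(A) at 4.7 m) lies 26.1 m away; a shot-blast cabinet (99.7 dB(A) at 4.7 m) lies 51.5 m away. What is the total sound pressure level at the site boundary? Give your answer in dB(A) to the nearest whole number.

Apply inverse-square spreading to bring every level to the receiver, then sum 10^(L/10).
grinder: 86.9 − 20·log₁₀(51.2/4.7) = 86.9 − 20.74 = 66.16 dB(A).
packaged HVAC unit: 71.8 − 20·log₁₀(9.5/4.7) = 71.8 − 6.11 = 65.69 dB(A).
blower: 83.2 − 20·log₁₀(26.1/4.7) = 83.2 − 14.89 = 68.31 dB(A).
shot-blast cabinet: 99.7 − 20·log₁₀(51.5/4.7) = 99.7 − 20.79 = 78.91 dB(A).
Σ 10^(L/10) = 9.234e+07 → L_total = 10·log₁₀(9.234e+07) = 79.65 dB(A).

80 dB(A)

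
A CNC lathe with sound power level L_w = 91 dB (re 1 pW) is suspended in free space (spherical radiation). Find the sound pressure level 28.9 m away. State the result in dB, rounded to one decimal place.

50.8 dB

Free-field spherical radiation: L_p = L_w − 10·log₁₀(4π·r²), r = 28.9 m.
4π·r² = 1.05e+04 m², 10·log₁₀ of that is 40.210 dB.
L_p = 91 − 40.210 = 50.79 dB.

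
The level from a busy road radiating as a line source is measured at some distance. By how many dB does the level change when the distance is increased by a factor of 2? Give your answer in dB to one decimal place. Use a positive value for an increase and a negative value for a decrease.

A line source loses 3 dB per doubling of distance; generally ΔL = −10·log₁₀(r₂/r₁).
ΔL = −10·log₁₀(2) = -3.01 dB.

-3.0 dB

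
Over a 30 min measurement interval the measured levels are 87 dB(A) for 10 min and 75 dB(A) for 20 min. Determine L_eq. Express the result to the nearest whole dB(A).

83 dB(A)

Weight each interval's intensity by its duration and average over T = 30 min:
Σ tᵢ·10^(Lᵢ/10) = 10·10^(87/10) + 20·10^(75/10) = 5.644e+09.
L_eq = 10·log₁₀(5.644e+09/30) = 82.74 dB(A).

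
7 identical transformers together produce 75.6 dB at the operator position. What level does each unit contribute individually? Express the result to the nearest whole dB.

For N identical incoherent sources L_total = L₁ + 10·log₁₀ N, so L₁ = 75.6 − 10·log₁₀(7) = 75.6 − 8.451.

67 dB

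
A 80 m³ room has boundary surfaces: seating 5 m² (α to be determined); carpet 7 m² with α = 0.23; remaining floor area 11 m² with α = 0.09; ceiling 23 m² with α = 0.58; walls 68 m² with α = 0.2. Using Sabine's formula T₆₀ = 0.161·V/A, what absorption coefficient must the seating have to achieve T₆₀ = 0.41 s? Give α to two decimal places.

0.37

Required total absorption A = 0.161·80/0.41 = 31.41 m².
Absorption from the other surfaces = 7·0.23 + 11·0.09 + 23·0.58 + 68·0.2 = 29.54 m², so the seating must supply 1.87 m² over 5 m².
α = 1.87/5 = 0.375.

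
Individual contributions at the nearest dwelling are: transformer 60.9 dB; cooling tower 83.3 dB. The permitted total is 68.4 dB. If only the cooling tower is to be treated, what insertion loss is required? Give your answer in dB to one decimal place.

Fixed contribution from the other source: Σ 10^(L/10) = 10^(60.9/10) = 1.230e+06 (60.90 dB).
To meet 68.4 dB overall, the treated cooling tower may contribute at most 10^(68.4/10) − 1.230e+06 = 5.688e+06, i.e. 67.55 dB.
Required insertion loss = 83.3 − 67.55 = 15.75 dB.

15.8 dB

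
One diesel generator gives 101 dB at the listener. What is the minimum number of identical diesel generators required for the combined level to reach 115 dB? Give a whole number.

26

N identical sources give L₁ + 10·log₁₀ N, so require 10·log₁₀ N ≥ 115 − 101 = 14.0 dB.
N ≥ 10^(14.0/10) = 25.119, so N = 26.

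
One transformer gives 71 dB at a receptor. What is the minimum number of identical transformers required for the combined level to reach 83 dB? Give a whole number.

16

Need L₁ + 10·log₁₀ N ≥ 83, i.e. log₁₀ N ≥ 1.20.
N ≥ 10^(12.0/10) = 15.849, so N = 16.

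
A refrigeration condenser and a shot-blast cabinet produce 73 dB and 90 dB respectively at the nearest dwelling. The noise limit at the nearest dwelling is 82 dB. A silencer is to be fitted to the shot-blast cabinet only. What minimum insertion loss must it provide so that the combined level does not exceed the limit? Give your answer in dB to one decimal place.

8.6 dB

Everything except the shot-blast cabinet sums to 10^(73/10) = 1.995e+07 in linear terms, 73.00 dB.
The limit corresponds to 10^(82/10) = 1.585e+08; subtracting the fixed part leaves 1.385e+08 for the shot-blast cabinet, i.e. 81.42 dB.
So the shot-blast cabinet must be reduced from 90 to 81.42 dB: IL = 8.58 dB.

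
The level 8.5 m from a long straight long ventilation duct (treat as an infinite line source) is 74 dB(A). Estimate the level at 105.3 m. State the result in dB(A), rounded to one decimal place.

For a line source, L₂ = L₁ − 10·log₁₀(r₂/r₁).
L₂ = 74 − 10·log₁₀(105.3/8.5) = 74 − 10.930 = 63.07 dB(A).

63.1 dB(A)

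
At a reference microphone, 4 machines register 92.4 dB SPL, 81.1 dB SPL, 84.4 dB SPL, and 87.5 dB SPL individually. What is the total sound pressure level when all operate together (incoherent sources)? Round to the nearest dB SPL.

94 dB SPL

For uncorrelated sources the intensities add, so convert each level to linear form, sum, and take 10·log₁₀ of the total.
Σ 10^(L/10) = 10^(92.4/10) + 10^(81.1/10) + 10^(84.4/10) + 10^(87.5/10) = 2.704e+09.
L_total = 10·log₁₀(2.704e+09) = 94.32 dB SPL.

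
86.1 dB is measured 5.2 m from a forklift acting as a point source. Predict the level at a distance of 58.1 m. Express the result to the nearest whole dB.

Spherical spreading from a point source gives a 20·log₁₀(r₂/r₁) drop.
L₂ = 86.1 − 20·log₁₀(58.1/5.2) = 86.1 − 20.963 = 65.14 dB.

65 dB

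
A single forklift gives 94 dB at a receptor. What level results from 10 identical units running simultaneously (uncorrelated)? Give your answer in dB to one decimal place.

With 10 equal, uncorrelated contributions the intensity is 10× that of one unit, giving a rise of 10·log₁₀ 10.
L_total = 94 + 10·log₁₀(10) = 94 + 10.000 = 104.00 dB.

104.0 dB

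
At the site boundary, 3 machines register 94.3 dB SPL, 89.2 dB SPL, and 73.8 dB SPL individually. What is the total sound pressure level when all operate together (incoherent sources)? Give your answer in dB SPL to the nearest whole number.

95 dB SPL

Incoherent sources combine by intensity addition: L_total = 10·log₁₀(Σ 10^(L_i/10)).
Σ 10^(L/10) = 10^(94.3/10) + 10^(89.2/10) + 10^(73.8/10) = 3.547e+09.
L_total = 10·log₁₀(3.547e+09) = 95.50 dB SPL.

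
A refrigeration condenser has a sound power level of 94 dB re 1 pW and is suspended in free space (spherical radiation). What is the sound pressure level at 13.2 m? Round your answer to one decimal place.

The power spreads over a sphere of area 4π·r², so L_p = L_w − 10·log₁₀(4π·r²).
4π·r² = 2190 m², 10·log₁₀ of that is 33.404 dB.
L_p = 94 − 33.404 = 60.60 dB.

60.6 dB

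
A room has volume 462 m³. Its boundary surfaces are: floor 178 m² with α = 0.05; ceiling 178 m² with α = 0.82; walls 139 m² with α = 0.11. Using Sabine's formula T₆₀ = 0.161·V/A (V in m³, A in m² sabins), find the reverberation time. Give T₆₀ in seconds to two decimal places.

Summing Sᵢαᵢ: 178·0.05 + 178·0.82 + 139·0.11 = 170.15 m².
T₆₀ = 0.161·V/A = 0.161·462/170.15 = 0.437 s.

0.44 s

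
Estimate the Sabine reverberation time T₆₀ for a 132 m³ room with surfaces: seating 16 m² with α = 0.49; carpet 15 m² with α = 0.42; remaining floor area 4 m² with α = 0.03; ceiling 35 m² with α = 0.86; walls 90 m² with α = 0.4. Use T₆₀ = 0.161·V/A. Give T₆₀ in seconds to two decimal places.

0.26 s

A = Σ Sᵢαᵢ = 16·0.49 + 15·0.42 + 4·0.03 + 35·0.86 + 90·0.4 = 80.36 m².
T₆₀ = 0.161·V/A = 0.161·132/80.36 = 0.264 s.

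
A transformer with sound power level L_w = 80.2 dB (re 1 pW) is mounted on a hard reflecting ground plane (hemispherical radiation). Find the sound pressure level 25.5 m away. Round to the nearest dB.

44 dB

L_p = L_w − 10·log₁₀(2π·r²) with r = 25.5 m.
2π·r² = 4086 m², 10·log₁₀ of that is 36.113 dB.
L_p = 80.2 − 36.113 = 44.09 dB.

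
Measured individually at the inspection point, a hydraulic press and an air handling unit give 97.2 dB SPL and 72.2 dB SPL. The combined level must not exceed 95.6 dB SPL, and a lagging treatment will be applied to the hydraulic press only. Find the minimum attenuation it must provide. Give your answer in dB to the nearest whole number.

2 dB

Fixed contribution from the other source: Σ 10^(L/10) = 10^(72.2/10) = 1.660e+07 (72.20 dB SPL).
The limit corresponds to 10^(95.6/10) = 3.631e+09; subtracting the fixed part leaves 3.614e+09 for the hydraulic press, i.e. 95.58 dB SPL.
So the hydraulic press must be reduced from 97.2 to 95.58 dB SPL: IL = 1.62 dB.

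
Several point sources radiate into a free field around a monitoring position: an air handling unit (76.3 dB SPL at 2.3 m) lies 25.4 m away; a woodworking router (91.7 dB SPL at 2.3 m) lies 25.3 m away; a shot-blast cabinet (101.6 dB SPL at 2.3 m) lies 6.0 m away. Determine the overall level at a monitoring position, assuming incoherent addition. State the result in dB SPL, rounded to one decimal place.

First find each source's level at the receiver (point-source: −20·log₁₀(r/r_ref)), then combine on an intensity basis.
air handling unit: 76.3 − 20·log₁₀(25.4/2.3) = 76.3 − 20.86 = 55.44 dB SPL.
woodworking router: 91.7 − 20·log₁₀(25.3/2.3) = 91.7 − 20.83 = 70.87 dB SPL.
shot-blast cabinet: 101.6 − 20·log₁₀(6.0/2.3) = 101.6 − 8.33 = 93.27 dB SPL.
Σ 10^(L/10) = 2.137e+09 → L_total = 10·log₁₀(2.137e+09) = 93.30 dB SPL.

93.3 dB SPL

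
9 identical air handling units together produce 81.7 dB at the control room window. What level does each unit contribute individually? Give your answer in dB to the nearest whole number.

72 dB

9 equal contributions raise the level by 10·log₁₀ 9 = 9.542 dB, so each unit alone gives 81.7 − 9.542.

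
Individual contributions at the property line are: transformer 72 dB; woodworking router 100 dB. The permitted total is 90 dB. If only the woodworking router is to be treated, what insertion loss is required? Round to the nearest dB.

10 dB

The untreated sources together contribute 10^(72/10) = 1.585e+07, i.e. 72.00 dB.
To meet 90 dB overall, the treated woodworking router may contribute at most 10^(90/10) − 1.585e+07 = 9.842e+08, i.e. 89.93 dB.
Required insertion loss = 100 − 89.93 = 10.07 dB.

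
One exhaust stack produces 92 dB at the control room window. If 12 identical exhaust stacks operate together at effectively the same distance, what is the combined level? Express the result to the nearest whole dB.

L_total = L₁ + 10·log₁₀ N for N identical incoherent sources.
L_total = 92 + 10·log₁₀(12) = 92 + 10.792 = 102.79 dB.

103 dB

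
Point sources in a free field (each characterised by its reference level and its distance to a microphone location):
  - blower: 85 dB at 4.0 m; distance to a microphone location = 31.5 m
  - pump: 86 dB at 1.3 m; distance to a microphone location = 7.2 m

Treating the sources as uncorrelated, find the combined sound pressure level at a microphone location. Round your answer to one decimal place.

72.6 dB

Propagate each source to the receiver with L = L_ref − 20·log₁₀(r/r_ref), then add intensities.
blower: 85 − 20·log₁₀(31.5/4.0) = 85 − 17.93 = 67.07 dB.
pump: 86 − 20·log₁₀(7.2/1.3) = 86 − 14.87 = 71.13 dB.
Σ 10^(L/10) = 1.808e+07 → L_total = 10·log₁₀(1.808e+07) = 72.57 dB.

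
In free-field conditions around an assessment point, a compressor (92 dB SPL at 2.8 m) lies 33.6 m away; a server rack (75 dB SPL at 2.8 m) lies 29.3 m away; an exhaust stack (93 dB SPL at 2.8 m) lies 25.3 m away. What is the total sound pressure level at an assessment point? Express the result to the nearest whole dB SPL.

76 dB SPL

Apply inverse-square spreading to bring every level to the receiver, then sum 10^(L/10).
compressor: 92 − 20·log₁₀(33.6/2.8) = 92 − 21.58 = 70.42 dB SPL.
server rack: 75 − 20·log₁₀(29.3/2.8) = 75 − 20.39 = 54.61 dB SPL.
exhaust stack: 93 − 20·log₁₀(25.3/2.8) = 93 − 19.12 = 73.88 dB SPL.
Σ 10^(L/10) = 3.573e+07 → L_total = 10·log₁₀(3.573e+07) = 75.53 dB SPL.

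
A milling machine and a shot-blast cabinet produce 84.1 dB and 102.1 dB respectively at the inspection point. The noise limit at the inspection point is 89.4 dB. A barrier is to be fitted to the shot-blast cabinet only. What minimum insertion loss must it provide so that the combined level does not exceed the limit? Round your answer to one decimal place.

The untreated sources together contribute 10^(84.1/10) = 2.570e+08, i.e. 84.10 dB.
To meet 89.4 dB overall, the treated shot-blast cabinet may contribute at most 10^(89.4/10) − 2.570e+08 = 6.139e+08, i.e. 87.88 dB.
So the shot-blast cabinet must be reduced from 102.1 to 87.88 dB: IL = 14.22 dB.

14.2 dB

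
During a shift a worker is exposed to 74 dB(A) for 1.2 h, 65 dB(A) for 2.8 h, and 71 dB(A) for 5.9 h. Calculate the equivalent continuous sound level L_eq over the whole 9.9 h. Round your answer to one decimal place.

Weight each interval's intensity by its duration and average over T = 9.9 h:
Σ tᵢ·10^(Lᵢ/10) = 1.2·10^(74/10) + 2.8·10^(65/10) + 5.9·10^(71/10) = 1.133e+08.
L_eq = 10·log₁₀(1.133e+08/9.9) = 70.58 dB(A).

70.6 dB(A)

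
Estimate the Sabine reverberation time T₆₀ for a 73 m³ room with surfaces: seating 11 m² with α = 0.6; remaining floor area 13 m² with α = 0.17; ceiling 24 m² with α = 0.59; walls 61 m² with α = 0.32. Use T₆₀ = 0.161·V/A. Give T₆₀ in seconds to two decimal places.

Total absorption A = 11·0.6 + 13·0.17 + 24·0.59 + 61·0.32 = 42.49 m² sabins.
T₆₀ = 0.161·V/A = 0.161·73/42.49 = 0.277 s.

0.28 s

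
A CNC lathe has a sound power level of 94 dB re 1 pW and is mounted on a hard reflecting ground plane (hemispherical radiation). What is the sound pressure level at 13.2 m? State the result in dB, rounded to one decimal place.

The power spreads over a hemisphere of area 2π·r², so L_p = L_w − 10·log₁₀(2π·r²).
2π·r² = 1095 m², 10·log₁₀ of that is 30.393 dB.
L_p = 94 − 30.393 = 63.61 dB.

63.6 dB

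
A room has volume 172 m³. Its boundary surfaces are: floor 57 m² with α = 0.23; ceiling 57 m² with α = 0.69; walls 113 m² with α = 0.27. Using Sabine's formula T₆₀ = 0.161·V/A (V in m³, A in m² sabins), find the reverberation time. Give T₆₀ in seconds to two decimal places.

A = Σ Sᵢαᵢ = 57·0.23 + 57·0.69 + 113·0.27 = 82.95 m².
T₆₀ = 0.161 × 172 / 82.95 = 0.334 s.

0.33 s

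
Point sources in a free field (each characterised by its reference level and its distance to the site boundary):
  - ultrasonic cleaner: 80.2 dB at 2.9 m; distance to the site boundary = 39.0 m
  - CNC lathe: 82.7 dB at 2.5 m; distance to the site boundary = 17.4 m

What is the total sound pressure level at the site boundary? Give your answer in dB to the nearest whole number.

66 dB

Propagate each source to the receiver with L = L_ref − 20·log₁₀(r/r_ref), then add intensities.
ultrasonic cleaner: 80.2 − 20·log₁₀(39.0/2.9) = 80.2 − 22.57 = 57.63 dB.
CNC lathe: 82.7 − 20·log₁₀(17.4/2.5) = 82.7 − 16.85 = 65.85 dB.
Σ 10^(L/10) = 4.423e+06 → L_total = 10·log₁₀(4.423e+06) = 66.46 dB.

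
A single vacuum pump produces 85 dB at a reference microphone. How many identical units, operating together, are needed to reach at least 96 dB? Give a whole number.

N identical sources give L₁ + 10·log₁₀ N, so require 10·log₁₀ N ≥ 96 − 85 = 11.0 dB.
N ≥ 10^(11.0/10) = 12.589, so N = 13.

13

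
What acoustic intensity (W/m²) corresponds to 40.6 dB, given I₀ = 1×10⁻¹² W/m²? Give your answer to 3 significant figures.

1.15e-08 W/m²

I = I₀·10^(L/10) = 10⁻¹² × 10^(40.6/10) = 10^(-7.940).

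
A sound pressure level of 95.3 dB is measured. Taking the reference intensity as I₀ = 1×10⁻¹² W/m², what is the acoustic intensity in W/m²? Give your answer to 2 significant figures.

0.0034 W/m²

L = 10·log₁₀(I/I₀) ⇒ I = I₀·10^(L/10) = 10⁻¹² × 10^9.53.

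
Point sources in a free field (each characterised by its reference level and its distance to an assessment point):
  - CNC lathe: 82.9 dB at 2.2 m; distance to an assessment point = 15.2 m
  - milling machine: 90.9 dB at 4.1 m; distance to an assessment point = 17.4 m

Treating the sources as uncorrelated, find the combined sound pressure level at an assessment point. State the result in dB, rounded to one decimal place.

78.6 dB

Apply inverse-square spreading to bring every level to the receiver, then sum 10^(L/10).
CNC lathe: 82.9 − 20·log₁₀(15.2/2.2) = 82.9 − 16.79 = 66.11 dB.
milling machine: 90.9 − 20·log₁₀(17.4/4.1) = 90.9 − 12.56 = 78.34 dB.
Σ 10^(L/10) = 7.239e+07 → L_total = 10·log₁₀(7.239e+07) = 78.60 dB.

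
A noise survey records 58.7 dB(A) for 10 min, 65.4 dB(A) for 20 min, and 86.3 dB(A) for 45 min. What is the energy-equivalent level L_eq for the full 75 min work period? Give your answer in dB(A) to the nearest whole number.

The energy average is taken in the linear domain: L_eq = 10·log₁₀[(Σ tᵢ·10^(Lᵢ/10))/T], T = 75 min.
Σ tᵢ·10^(Lᵢ/10) = 10·10^(58.7/10) + 20·10^(65.4/10) + 45·10^(86.3/10) = 1.927e+10.
L_eq = 10·log₁₀(1.927e+10/75) = 84.10 dB(A).

84 dB(A)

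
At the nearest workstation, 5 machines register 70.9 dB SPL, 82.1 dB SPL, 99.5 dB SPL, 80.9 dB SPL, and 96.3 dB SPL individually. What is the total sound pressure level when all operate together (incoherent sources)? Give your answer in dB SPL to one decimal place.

101.3 dB SPL

Incoherent sources combine by intensity addition: L_total = 10·log₁₀(Σ 10^(L_i/10)).
Σ 10^(L/10) = 10^(70.9/10) + 10^(82.1/10) + 10^(99.5/10) + 10^(80.9/10) + 10^(96.3/10) = 1.348e+10.
L_total = 10·log₁₀(1.348e+10) = 101.30 dB SPL.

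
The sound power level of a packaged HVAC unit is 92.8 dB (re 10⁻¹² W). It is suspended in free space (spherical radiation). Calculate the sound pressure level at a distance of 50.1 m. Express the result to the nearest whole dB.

48 dB

L_p = L_w − 10·log₁₀(4π·r²) with r = 50.1 m.
4π·r² = 3.154e+04 m², 10·log₁₀ of that is 44.989 dB.
L_p = 92.8 − 44.989 = 47.81 dB.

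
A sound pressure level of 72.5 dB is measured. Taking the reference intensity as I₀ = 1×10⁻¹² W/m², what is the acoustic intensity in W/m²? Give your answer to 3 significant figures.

I/I₀ = 10^(72.5/10) = 1.778e+07, so I = 1.778e+07 × 10⁻¹² W/m².

1.78e-05 W/m²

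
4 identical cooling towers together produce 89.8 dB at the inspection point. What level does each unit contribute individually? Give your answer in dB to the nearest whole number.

For N identical incoherent sources L_total = L₁ + 10·log₁₀ N, so L₁ = 89.8 − 10·log₁₀(4) = 89.8 − 6.021.

84 dB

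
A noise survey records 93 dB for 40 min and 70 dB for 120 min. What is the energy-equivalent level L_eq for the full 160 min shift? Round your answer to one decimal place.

87.0 dB

L_eq = 10·log₁₀[(1/T)·Σ tᵢ·10^(Lᵢ/10)] with T = 160 min.
Σ tᵢ·10^(Lᵢ/10) = 40·10^(93/10) + 120·10^(70/10) = 8.101e+10.
L_eq = 10·log₁₀(8.101e+10/160) = 87.04 dB.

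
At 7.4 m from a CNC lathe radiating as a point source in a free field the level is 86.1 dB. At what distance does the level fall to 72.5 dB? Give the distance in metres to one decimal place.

For a point source L₁ − L₂ = 20·log₁₀(r₂/r₁), so r₂ = r₁·10^((L₁−L₂)/20).
r₂ = 7.4·10^((86.1−72.5)/20) = 7.4·10^(13.6/20) = 35.42 m.

35.4 m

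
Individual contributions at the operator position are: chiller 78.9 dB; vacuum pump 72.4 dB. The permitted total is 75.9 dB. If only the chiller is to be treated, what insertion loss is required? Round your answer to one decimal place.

5.6 dB

The untreated sources together contribute 10^(72.4/10) = 1.738e+07, i.e. 72.40 dB.
The limit corresponds to 10^(75.9/10) = 3.890e+07; subtracting the fixed part leaves 2.153e+07 for the chiller, i.e. 73.33 dB.
Required insertion loss = 78.9 − 73.33 = 5.57 dB.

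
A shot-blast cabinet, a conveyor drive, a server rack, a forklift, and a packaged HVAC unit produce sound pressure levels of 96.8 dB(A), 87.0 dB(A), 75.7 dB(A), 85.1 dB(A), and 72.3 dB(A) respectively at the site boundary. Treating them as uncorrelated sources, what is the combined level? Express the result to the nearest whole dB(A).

98 dB(A)

For uncorrelated sources the intensities add, so convert each level to linear form, sum, and take 10·log₁₀ of the total.
Σ 10^(L/10) = 10^(96.8/10) + 10^(87.0/10) + 10^(75.7/10) + 10^(85.1/10) + 10^(72.3/10) = 5.665e+09.
L_total = 10·log₁₀(5.665e+09) = 97.53 dB(A).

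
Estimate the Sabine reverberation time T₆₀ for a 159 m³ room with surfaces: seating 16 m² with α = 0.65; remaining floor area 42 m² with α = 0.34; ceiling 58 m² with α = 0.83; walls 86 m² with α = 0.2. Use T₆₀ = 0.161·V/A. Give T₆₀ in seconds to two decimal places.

0.28 s

A = Σ Sᵢαᵢ = 16·0.65 + 42·0.34 + 58·0.83 + 86·0.2 = 90.02 m².
T₆₀ = 0.161 × 159 / 90.02 = 0.284 s.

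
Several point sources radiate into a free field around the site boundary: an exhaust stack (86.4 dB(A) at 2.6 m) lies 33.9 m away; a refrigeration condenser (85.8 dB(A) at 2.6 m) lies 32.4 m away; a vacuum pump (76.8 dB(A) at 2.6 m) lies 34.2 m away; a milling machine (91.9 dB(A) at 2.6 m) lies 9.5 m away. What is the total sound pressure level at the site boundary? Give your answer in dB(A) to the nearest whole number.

Propagate each source to the receiver with L = L_ref − 20·log₁₀(r/r_ref), then add intensities.
exhaust stack: 86.4 − 20·log₁₀(33.9/2.6) = 86.4 − 22.30 = 64.10 dB(A).
refrigeration condenser: 85.8 − 20·log₁₀(32.4/2.6) = 85.8 − 21.91 = 63.89 dB(A).
vacuum pump: 76.8 − 20·log₁₀(34.2/2.6) = 76.8 − 22.38 = 54.42 dB(A).
milling machine: 91.9 − 20·log₁₀(9.5/2.6) = 91.9 − 11.26 = 80.64 dB(A).
Σ 10^(L/10) = 1.213e+08 → L_total = 10·log₁₀(1.213e+08) = 80.84 dB(A).

81 dB(A)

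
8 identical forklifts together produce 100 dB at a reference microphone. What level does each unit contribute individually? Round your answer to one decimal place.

For N identical incoherent sources L_total = L₁ + 10·log₁₀ N, so L₁ = 100 − 10·log₁₀(8) = 100 − 9.031.

91.0 dB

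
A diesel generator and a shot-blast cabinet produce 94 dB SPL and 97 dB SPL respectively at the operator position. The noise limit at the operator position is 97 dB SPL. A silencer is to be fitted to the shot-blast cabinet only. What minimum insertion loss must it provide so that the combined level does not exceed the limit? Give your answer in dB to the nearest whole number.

3 dB

Fixed contribution from the other source: Σ 10^(L/10) = 10^(94/10) = 2.512e+09 (94.00 dB SPL).
To meet 97 dB SPL overall, the treated shot-blast cabinet may contribute at most 10^(97/10) − 2.512e+09 = 2.500e+09, i.e. 93.98 dB SPL.
Required insertion loss = 97 − 93.98 = 3.02 dB.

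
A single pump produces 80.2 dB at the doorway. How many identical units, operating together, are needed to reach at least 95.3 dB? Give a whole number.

33

The shortfall is 95.3 − 80.2 = 15.1 dB, and N units add 10·log₁₀ N, so need 10·log₁₀ N ≥ 15.1.
N ≥ 10^(15.1/10) = 32.359, so N = 33.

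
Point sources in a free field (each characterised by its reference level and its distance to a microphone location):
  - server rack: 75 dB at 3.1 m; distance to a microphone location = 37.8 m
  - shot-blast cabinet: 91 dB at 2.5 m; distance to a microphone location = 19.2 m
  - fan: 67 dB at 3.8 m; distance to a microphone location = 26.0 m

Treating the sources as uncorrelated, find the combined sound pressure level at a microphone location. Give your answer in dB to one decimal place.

73.4 dB

Propagate each source to the receiver with L = L_ref − 20·log₁₀(r/r_ref), then add intensities.
server rack: 75 − 20·log₁₀(37.8/3.1) = 75 − 21.72 = 53.28 dB.
shot-blast cabinet: 91 − 20·log₁₀(19.2/2.5) = 91 − 17.71 = 73.29 dB.
fan: 67 − 20·log₁₀(26.0/3.8) = 67 − 16.70 = 50.30 dB.
Σ 10^(L/10) = 2.166e+07 → L_total = 10·log₁₀(2.166e+07) = 73.36 dB.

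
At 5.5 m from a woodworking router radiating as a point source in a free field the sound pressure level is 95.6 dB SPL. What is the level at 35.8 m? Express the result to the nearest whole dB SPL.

For a point source, L₂ = L₁ − 20·log₁₀(r₂/r₁).
L₂ = 95.6 − 20·log₁₀(35.8/5.5) = 95.6 − 16.270 = 79.33 dB SPL.

79 dB SPL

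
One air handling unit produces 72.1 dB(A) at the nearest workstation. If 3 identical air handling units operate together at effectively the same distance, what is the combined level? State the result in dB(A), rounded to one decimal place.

L_total = L₁ + 10·log₁₀ N for N identical incoherent sources.
L_total = 72.1 + 10·log₁₀(3) = 72.1 + 4.771 = 76.87 dB(A).

76.9 dB(A)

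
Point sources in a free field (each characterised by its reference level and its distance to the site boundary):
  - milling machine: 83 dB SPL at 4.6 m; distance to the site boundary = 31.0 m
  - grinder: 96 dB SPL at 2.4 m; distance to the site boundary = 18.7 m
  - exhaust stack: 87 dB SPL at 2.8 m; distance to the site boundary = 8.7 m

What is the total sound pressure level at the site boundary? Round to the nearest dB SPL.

Propagate each source to the receiver with L = L_ref − 20·log₁₀(r/r_ref), then add intensities.
milling machine: 83 − 20·log₁₀(31.0/4.6) = 83 − 16.57 = 66.43 dB SPL.
grinder: 96 − 20·log₁₀(18.7/2.4) = 96 − 17.83 = 78.17 dB SPL.
exhaust stack: 87 − 20·log₁₀(8.7/2.8) = 87 − 9.85 = 77.15 dB SPL.
Σ 10^(L/10) = 1.219e+08 → L_total = 10·log₁₀(1.219e+08) = 80.86 dB SPL.

81 dB SPL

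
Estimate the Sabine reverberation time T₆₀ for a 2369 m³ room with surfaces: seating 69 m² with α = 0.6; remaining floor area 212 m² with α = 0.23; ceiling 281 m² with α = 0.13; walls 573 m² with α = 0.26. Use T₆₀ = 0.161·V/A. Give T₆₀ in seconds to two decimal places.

1.38 s

Total absorption A = 69·0.6 + 212·0.23 + 281·0.13 + 573·0.26 = 275.67 m² sabins.
T₆₀ = 0.161·V/A = 0.161·2369/275.67 = 1.384 s.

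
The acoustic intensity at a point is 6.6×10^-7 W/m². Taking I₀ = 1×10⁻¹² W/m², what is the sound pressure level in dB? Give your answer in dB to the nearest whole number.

L = 10·log₁₀(I/I₀) = 10·log₁₀(6.6×10^-7/10⁻¹²) = 10·log₁₀(6.6×10^5).
L = 10·(0.8195 + 5) = 58.20 dB.

58 dB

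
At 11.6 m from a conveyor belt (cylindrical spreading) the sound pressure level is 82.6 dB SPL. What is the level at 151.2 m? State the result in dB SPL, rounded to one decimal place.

71.4 dB SPL

For a line source, L₂ = L₁ − 10·log₁₀(r₂/r₁).
L₂ = 82.6 − 10·log₁₀(151.2/11.6) = 82.6 − 11.151 = 71.45 dB SPL.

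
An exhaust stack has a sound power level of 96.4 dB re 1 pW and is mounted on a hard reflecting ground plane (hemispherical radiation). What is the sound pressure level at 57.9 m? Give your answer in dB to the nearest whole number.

Free-field hemispherical radiation: L_p = L_w − 10·log₁₀(2π·r²), r = 57.9 m.
2π·r² = 2.106e+04 m², 10·log₁₀ of that is 43.235 dB.
L_p = 96.4 − 43.235 = 53.16 dB.

53 dB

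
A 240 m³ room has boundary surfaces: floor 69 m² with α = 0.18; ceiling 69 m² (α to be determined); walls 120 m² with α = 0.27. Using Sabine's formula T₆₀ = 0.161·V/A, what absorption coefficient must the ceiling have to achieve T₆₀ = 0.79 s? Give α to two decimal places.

A = 0.161·V/T₆₀ = 0.161·240/0.79 = 48.91 m² sabins.
Absorption from the other surfaces = 69·0.18 + 120·0.27 = 44.82 m², so the ceiling must supply 4.09 m² over 69 m².
α = 4.09/69 = 0.059.

0.06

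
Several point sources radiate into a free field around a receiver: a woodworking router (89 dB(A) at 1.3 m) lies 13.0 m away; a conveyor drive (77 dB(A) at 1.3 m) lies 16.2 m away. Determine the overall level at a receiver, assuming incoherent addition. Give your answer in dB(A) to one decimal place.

Propagate each source to the receiver with L = L_ref − 20·log₁₀(r/r_ref), then add intensities.
woodworking router: 89 − 20·log₁₀(13.0/1.3) = 89 − 20.00 = 69.00 dB(A).
conveyor drive: 77 − 20·log₁₀(16.2/1.3) = 77 − 21.91 = 55.09 dB(A).
Σ 10^(L/10) = 8.266e+06 → L_total = 10·log₁₀(8.266e+06) = 69.17 dB(A).

69.2 dB(A)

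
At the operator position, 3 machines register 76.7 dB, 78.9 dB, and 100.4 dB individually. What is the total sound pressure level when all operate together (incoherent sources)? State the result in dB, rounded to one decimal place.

For uncorrelated sources the intensities add, so convert each level to linear form, sum, and take 10·log₁₀ of the total.
Σ 10^(L/10) = 10^(76.7/10) + 10^(78.9/10) + 10^(100.4/10) = 1.109e+10.
L_total = 10·log₁₀(1.109e+10) = 100.45 dB.

100.4 dB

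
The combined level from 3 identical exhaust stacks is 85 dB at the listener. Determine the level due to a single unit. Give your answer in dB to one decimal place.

3 equal contributions raise the level by 10·log₁₀ 3 = 4.771 dB, so each unit alone gives 85 − 4.771.

80.2 dB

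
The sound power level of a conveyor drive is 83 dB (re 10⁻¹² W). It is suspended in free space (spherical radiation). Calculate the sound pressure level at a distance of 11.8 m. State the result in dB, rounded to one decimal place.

Free-field spherical radiation: L_p = L_w − 10·log₁₀(4π·r²), r = 11.8 m.
4π·r² = 1750 m², 10·log₁₀ of that is 32.430 dB.
L_p = 83 − 32.430 = 50.57 dB.

50.6 dB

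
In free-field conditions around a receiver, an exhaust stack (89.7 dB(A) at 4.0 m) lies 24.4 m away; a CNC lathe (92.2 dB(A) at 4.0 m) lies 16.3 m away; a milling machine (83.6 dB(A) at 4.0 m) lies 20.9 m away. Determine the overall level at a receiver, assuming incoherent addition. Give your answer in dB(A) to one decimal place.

Apply inverse-square spreading to bring every level to the receiver, then sum 10^(L/10).
exhaust stack: 89.7 − 20·log₁₀(24.4/4.0) = 89.7 − 15.71 = 73.99 dB(A).
CNC lathe: 92.2 − 20·log₁₀(16.3/4.0) = 92.2 − 12.20 = 80.00 dB(A).
milling machine: 83.6 − 20·log₁₀(20.9/4.0) = 83.6 − 14.36 = 69.24 dB(A).
Σ 10^(L/10) = 1.334e+08 → L_total = 10·log₁₀(1.334e+08) = 81.25 dB(A).

81.3 dB(A)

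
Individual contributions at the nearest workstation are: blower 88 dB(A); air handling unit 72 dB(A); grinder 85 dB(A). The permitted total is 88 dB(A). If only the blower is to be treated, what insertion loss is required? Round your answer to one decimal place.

The untreated sources together contribute 10^(72/10) + 10^(85/10) = 3.321e+08, i.e. 85.21 dB(A).
To meet 88 dB(A) overall, the treated blower may contribute at most 10^(88/10) − 3.321e+08 = 2.989e+08, i.e. 84.75 dB(A).
Required insertion loss = 88 − 84.75 = 3.25 dB.

3.2 dB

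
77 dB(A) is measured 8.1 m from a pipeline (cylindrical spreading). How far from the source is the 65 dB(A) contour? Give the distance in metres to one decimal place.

For a line source L₁ − L₂ = 10·log₁₀(r₂/r₁), so r₂ = r₁·10^((L₁−L₂)/10).
r₂ = 8.1·10^((77−65)/10) = 8.1·10^(12.0/10) = 128.38 m.

128.4 m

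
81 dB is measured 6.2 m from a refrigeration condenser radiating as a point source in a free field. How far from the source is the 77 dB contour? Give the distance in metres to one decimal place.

Point-source spreading drops the level by 20·log₁₀(r₂/r₁); inverting, r₂/r₁ = 10^(ΔL/20).
r₂ = 6.2·10^((81−77)/20) = 6.2·10^(4.0/20) = 9.83 m.

9.8 m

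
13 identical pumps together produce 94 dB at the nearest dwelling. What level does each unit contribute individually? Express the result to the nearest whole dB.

83 dB

Dividing the total intensity by 13 lowers the level by 10·log₁₀ 13 = 11.139 dB: L₁ = 94 − 11.139.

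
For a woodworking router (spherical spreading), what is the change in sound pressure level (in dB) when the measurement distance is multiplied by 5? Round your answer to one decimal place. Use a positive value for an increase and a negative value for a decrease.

With spherical spreading the level changes by −20·log₁₀(r₂/r₁).
ΔL = −20·log₁₀(5) = -13.98 dB.

-14.0 dB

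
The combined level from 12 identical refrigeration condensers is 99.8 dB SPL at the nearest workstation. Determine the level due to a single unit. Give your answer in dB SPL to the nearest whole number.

12 equal contributions raise the level by 10·log₁₀ 12 = 10.792 dB, so each unit alone gives 99.8 − 10.792.

89 dB SPL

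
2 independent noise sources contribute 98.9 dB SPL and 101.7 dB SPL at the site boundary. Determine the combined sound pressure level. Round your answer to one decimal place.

103.5 dB SPL

Incoherent sources combine by intensity addition: L_total = 10·log₁₀(Σ 10^(L_i/10)).
Σ 10^(L/10) = 10^(98.9/10) + 10^(101.7/10) = 2.255e+10.
L_total = 10·log₁₀(2.255e+10) = 103.53 dB SPL.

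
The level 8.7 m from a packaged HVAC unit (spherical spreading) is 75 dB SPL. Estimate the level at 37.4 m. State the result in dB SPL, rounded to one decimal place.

62.3 dB SPL

For a point source, L₂ = L₁ − 20·log₁₀(r₂/r₁).
L₂ = 75 − 20·log₁₀(37.4/8.7) = 75 − 12.667 = 62.33 dB SPL.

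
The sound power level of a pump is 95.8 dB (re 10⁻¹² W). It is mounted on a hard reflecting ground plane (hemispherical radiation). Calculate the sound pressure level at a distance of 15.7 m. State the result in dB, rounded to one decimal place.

63.9 dB

The power spreads over a hemisphere of area 2π·r², so L_p = L_w − 10·log₁₀(2π·r²).
2π·r² = 1549 m², 10·log₁₀ of that is 31.900 dB.
L_p = 95.8 − 31.900 = 63.90 dB.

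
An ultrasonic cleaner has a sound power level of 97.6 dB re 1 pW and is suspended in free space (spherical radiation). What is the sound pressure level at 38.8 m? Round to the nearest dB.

55 dB

L_p = L_w − 10·log₁₀(4π·r²) with r = 38.8 m.
4π·r² = 1.892e+04 m², 10·log₁₀ of that is 42.769 dB.
L_p = 97.6 − 42.769 = 54.83 dB.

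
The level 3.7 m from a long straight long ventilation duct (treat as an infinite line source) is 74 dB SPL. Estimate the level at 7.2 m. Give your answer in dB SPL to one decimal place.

Cylindrical spreading from a line source gives a 10·log₁₀(r₂/r₁) drop.
L₂ = 74 − 10·log₁₀(7.2/3.7) = 74 − 2.891 = 71.11 dB SPL.

71.1 dB SPL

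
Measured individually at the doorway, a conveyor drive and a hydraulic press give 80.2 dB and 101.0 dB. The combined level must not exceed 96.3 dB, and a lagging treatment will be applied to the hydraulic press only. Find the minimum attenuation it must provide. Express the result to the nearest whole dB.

5 dB

Fixed contribution from the other source: Σ 10^(L/10) = 10^(80.2/10) = 1.047e+08 (80.20 dB).
The limit corresponds to 10^(96.3/10) = 4.266e+09; subtracting the fixed part leaves 4.161e+09 for the hydraulic press, i.e. 96.19 dB.
So the hydraulic press must be reduced from 101.0 to 96.19 dB: IL = 4.81 dB.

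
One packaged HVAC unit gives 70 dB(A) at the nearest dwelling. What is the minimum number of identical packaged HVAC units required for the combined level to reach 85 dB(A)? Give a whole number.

The shortfall is 85 − 70 = 15.0 dB, and N units add 10·log₁₀ N, so need 10·log₁₀ N ≥ 15.0.
N ≥ 10^(15.0/10) = 31.623, so N = 32.

32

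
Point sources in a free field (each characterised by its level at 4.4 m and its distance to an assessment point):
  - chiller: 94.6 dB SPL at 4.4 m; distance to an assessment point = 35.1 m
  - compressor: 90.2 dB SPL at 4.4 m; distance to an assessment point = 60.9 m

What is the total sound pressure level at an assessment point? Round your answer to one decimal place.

First find each source's level at the receiver (point-source: −20·log₁₀(r/r_ref)), then combine on an intensity basis.
chiller: 94.6 − 20·log₁₀(35.1/4.4) = 94.6 − 18.04 = 76.56 dB SPL.
compressor: 90.2 − 20·log₁₀(60.9/4.4) = 90.2 − 22.82 = 67.38 dB SPL.
Σ 10^(L/10) = 5.079e+07 → L_total = 10·log₁₀(5.079e+07) = 77.06 dB SPL.

77.1 dB SPL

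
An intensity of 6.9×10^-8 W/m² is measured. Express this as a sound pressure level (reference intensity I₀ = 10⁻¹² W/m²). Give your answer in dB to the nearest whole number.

Dividing by I₀ shifts the exponent by 12: I/I₀ = 6.9×10^4.
L = 10·(0.8388 + 4) = 48.39 dB.

48 dB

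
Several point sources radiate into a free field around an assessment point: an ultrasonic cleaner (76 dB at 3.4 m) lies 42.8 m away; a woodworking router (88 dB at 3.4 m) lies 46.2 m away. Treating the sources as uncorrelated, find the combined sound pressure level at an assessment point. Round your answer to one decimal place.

Apply inverse-square spreading to bring every level to the receiver, then sum 10^(L/10).
ultrasonic cleaner: 76 − 20·log₁₀(42.8/3.4) = 76 − 22.00 = 54.00 dB.
woodworking router: 88 − 20·log₁₀(46.2/3.4) = 88 − 22.66 = 65.34 dB.
Σ 10^(L/10) = 3.668e+06 → L_total = 10·log₁₀(3.668e+06) = 65.64 dB.

65.6 dB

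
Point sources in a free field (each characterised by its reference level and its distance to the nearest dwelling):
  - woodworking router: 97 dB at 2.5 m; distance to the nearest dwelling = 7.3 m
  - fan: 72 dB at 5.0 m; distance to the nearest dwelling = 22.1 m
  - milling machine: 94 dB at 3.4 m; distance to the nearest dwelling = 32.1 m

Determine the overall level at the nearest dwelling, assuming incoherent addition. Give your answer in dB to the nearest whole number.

88 dB

First find each source's level at the receiver (point-source: −20·log₁₀(r/r_ref)), then combine on an intensity basis.
woodworking router: 97 − 20·log₁₀(7.3/2.5) = 97 − 9.31 = 87.69 dB.
fan: 72 − 20·log₁₀(22.1/5.0) = 72 − 12.91 = 59.09 dB.
milling machine: 94 − 20·log₁₀(32.1/3.4) = 94 − 19.50 = 74.50 dB.
Σ 10^(L/10) = 6.168e+08 → L_total = 10·log₁₀(6.168e+08) = 87.90 dB.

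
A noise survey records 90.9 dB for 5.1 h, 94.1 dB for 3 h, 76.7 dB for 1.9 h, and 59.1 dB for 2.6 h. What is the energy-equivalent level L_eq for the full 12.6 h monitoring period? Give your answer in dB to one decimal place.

L_eq = 10·log₁₀[(1/T)·Σ tᵢ·10^(Lᵢ/10)] with T = 12.6 h.
Σ tᵢ·10^(Lᵢ/10) = 5.1·10^(90.9/10) + 3·10^(94.1/10) + 1.9·10^(76.7/10) + 2.6·10^(59.1/10) = 1.408e+10.
L_eq = 10·log₁₀(1.408e+10/12.6) = 90.48 dB.

90.5 dB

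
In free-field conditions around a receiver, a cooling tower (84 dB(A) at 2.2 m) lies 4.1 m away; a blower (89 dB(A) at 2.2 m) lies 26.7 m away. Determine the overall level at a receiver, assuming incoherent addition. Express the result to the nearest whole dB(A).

79 dB(A)

Apply inverse-square spreading to bring every level to the receiver, then sum 10^(L/10).
cooling tower: 84 − 20·log₁₀(4.1/2.2) = 84 − 5.41 = 78.59 dB(A).
blower: 89 − 20·log₁₀(26.7/2.2) = 89 − 21.68 = 67.32 dB(A).
Σ 10^(L/10) = 7.772e+07 → L_total = 10·log₁₀(7.772e+07) = 78.91 dB(A).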